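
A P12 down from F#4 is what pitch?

The twelfth's letter: F down five letter names plus an octave → B.
A perfect twelfth is 19 semitones; 19 semitones down from F#4 gives B2.

B2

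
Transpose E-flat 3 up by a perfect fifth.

B-flat 3

Five letter names up from E: B.
A perfect fifth is 7 semitones; 7 semitones up from Eb3 gives Bb3.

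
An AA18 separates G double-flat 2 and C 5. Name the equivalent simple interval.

Take out 2 octaves (14 from the number): 18 − 14 = 4.
So a doubly augmented eighteenth is 2 octaves plus a doubly augmented fourth. The quality is unchanged.

AA4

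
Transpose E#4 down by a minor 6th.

Counting six letter names down from E lands on G.
A minor sixth is 8 semitones; 8 semitones down from E#4 gives G##3.

G##3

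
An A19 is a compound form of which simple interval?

Each octave removed subtracts seven from the number: 19 − 14 = 5.
That makes an augmented nineteenth a compound augmented fifth — 2 octaves plus an augmented fifth.

augmented fifth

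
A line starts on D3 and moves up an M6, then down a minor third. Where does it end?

A major sixth up from D3 is B3.
Down a minor third from B3: G#3 (3 semitones down).

G#3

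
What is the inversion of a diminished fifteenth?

First reduce the compound diminished fifteenth to its simple form, a diminished octave.
Inverted interval numbers add to nine, so an octave pairs with a unison (8 + 1 = 9).
And diminished becomes augmented under inversion, so we get an augmented unison.

augmented 1st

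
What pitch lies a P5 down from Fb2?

The fifth takes the letter from F down to B.
A perfect fifth is 7 semitones; 7 semitones down from Fb2 gives Bbb1.

Bbb1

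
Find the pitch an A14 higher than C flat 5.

B 6

Counting seven letter names plus an octave up from C lands on B.
An augmented fourteenth spans 24 semitones, so from Cb5 the target pitch is B6.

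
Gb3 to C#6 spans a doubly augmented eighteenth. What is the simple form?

Subtracting seven from the interval number removes an octave: 18 − 14 = 4.
So a doubly augmented eighteenth is 2 octaves plus a doubly augmented fourth. The quality is unchanged.

doubly augmented 4th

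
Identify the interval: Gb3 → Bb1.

minor 13th

Descending from Gb3 to Bb1 is the same interval as ascending Bb1 to Gb3.
B to G spans six letter names (B-C-D-E-F-G), plus an octave, so the interval is some kind of thirteenth.
Bb1 to Gb3 is 20 semitones, a half step short of the major thirteenth (21), so this is minor.
(Equivalently, a compound minor sixth: a minor sixth plus an octave.)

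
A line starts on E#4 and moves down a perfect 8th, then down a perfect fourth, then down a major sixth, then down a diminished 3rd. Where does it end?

B##1

Down a perfect octave from E#4: E#3 (12 semitones down).
Down a perfect fourth from E#3: B#2 (5 semitones down).
B#2 down a major sixth → D#2 (9 semitones).
A diminished third down from D#2 is B##1.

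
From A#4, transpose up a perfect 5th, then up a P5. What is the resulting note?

A#4 up a perfect fifth → E#5 (7 semitones).
A perfect fifth up from E#5 is B#5.

B#5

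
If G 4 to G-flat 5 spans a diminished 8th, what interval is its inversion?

Inverted interval numbers add to nine, so an octave pairs with a unison (8 + 1 = 9).
Quality inverts too: diminished becomes augmented. That makes the inversion an augmented unison.

A1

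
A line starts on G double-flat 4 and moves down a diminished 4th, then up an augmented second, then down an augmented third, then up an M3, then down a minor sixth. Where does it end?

Down a diminished fourth from Gbb4: Db4 (4 semitones down).
Up an augmented second from Db4: E4 (3 semitones up).
E4 down an augmented third → Cb4 (5 semitones).
Cb4 up a major third → Eb4 (4 semitones).
Down a minor sixth from Eb4: G3 (8 semitones down).

G 3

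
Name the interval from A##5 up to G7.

A to G spans seven letter names (A-B-C-D-E-F-G), plus an octave, so the interval is some kind of fourteenth.
A##5 to G7 spans 20 semitones — three semitones narrower than the major fourteenth (23) — giving a doubly diminished fourteenth.
(Equivalently, a compound doubly diminished seventh: a doubly diminished seventh plus an octave.)

dd14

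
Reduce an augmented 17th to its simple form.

augmented 3rd

Take out 2 octaves (14 from the number): 17 − 14 = 3.
That makes an augmented seventeenth a compound augmented third — 2 octaves plus an augmented third.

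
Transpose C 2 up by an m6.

Counting six letter names up from C lands on A.
Moving 8 semitones up from C2 (the size of a minor sixth) reaches Ab2.

A flat 2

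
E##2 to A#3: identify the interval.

diminished eleventh

E to A spans four letter names (E-F-G-A), plus an octave, so the interval is some kind of eleventh.
The perfect eleventh is 17 semitones; here we have 16, one semitone narrower: diminished.
(Equivalently, a compound diminished fourth: a diminished fourth plus an octave.)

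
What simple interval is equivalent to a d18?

Take out 2 octaves (14 from the number): 18 − 14 = 4.
So a diminished eighteenth is 2 octaves plus a diminished fourth. The quality is unchanged.

diminished 4th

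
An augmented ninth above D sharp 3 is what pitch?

Counting two letter names plus an octave up from D lands on E.
An augmented ninth spans 15 semitones, so from D#3 the target pitch is E##4.

E double-sharp 4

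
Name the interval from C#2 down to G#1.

perfect fourth

Descending from C#2 to G#1 is the same interval as ascending G#1 to C#2.
G to C spans four letter names (G-A-B-C) — that makes it a fourth of some quality.
Counting semitones, G#1→C#2 is 5, which is the perfect fourth.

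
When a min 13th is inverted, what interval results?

First reduce the compound minor thirteenth to its simple form, a minor sixth.
Interval numbers invert to sum to nine: 6 + 3 = 9, so a sixth inverts to a third.
Quality inverts too: minor becomes major. That makes the inversion a major third.

M3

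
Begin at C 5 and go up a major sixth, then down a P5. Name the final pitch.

C5 up a major sixth → A5 (9 semitones).
Down a perfect fifth from A5: D5 (7 semitones down).

D 5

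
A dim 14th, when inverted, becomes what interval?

augmented second

First reduce the compound diminished fourteenth to its simple form, a diminished seventh.
Interval numbers invert to sum to nine: 7 + 2 = 9, so a seventh inverts to a second.
The quality also flips — diminished becomes augmented — giving an augmented second.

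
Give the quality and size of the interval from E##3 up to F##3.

E to F spans two letter names (E-F): a second.
A major second would be 2 semitones, but E##3 to F##3 is 1 — one semitone narrower, making it a minor second.

m2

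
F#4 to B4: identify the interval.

F to B spans four letter names (F-G-A-B), so the interval is some kind of fourth.
The perfect fourth spans 5 semitones, and F#4 to B4 is exactly 5 semitones — so this is a perfect fourth.

P4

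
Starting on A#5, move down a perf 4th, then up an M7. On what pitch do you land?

D##6

A#5 down a perfect fourth → E#5 (5 semitones).
Up a major seventh from E#5: D##6 (11 semitones up).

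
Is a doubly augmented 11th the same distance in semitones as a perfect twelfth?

A doubly augmented eleventh spans 19 semitones, and a perfect twelfth also spans 19 semitones — they're enharmonic.

Yes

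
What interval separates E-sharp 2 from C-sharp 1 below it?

major tenth

Descending from E#2 to C#1 is the same interval as ascending C#1 to E#2.
C to E spans three letter names (C-D-E), plus an octave — that makes it a tenth of some quality.
The major tenth spans 16 semitones, and C#1 to E#2 is exactly 16 semitones — so this is a major tenth.
(Equivalently, a compound major third: a major third plus an octave.)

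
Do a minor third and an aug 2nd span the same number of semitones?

Yes

Both span 3 semitones: a minor third and an augmented second are the same chromatic distance.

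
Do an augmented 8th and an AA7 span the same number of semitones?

Both span 13 semitones: an augmented octave and a doubly augmented seventh are the same chromatic distance.

Yes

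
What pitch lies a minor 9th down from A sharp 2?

G double-sharp 1

The ninth's letter: A down two letter names plus an octave → G.
A minor ninth is 13 semitones; 13 semitones down from A#2 gives G##1.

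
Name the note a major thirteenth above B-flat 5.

G 7

Six letters up from B (plus an octave) reaches G.
Moving 21 semitones up from Bb5 (the size of a major thirteenth) reaches G7.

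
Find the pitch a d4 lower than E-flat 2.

B 1

The fourth takes the letter from E down to B.
Moving 4 semitones down from Eb2 (the size of a diminished fourth) reaches B1.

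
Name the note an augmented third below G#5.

Eb5

The third takes the letter from G down to E.
An augmented third spans 5 semitones, so from G#5 the target pitch is Eb5.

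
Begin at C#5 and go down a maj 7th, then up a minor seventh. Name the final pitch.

C5

C#5 down a major seventh → D4 (11 semitones).
D4 up a minor seventh → C5 (10 semitones).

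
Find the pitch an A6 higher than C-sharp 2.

Counting six letter names up from C lands on A.
An augmented sixth is 10 semitones; 10 semitones up from C#2 gives A##2.

A-double-sharp 2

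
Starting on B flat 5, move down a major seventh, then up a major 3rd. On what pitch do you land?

Down a major seventh from Bb5: Cb5 (11 semitones down).
Cb5 up a major third → Eb5 (4 semitones).

E flat 5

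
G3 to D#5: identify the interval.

G to D spans five letter names (G-A-B-C-D), plus an octave — that makes it a twelfth of some quality.
G3 to D#5 spans 20 semitones — one semitone wider than the perfect twelfth (19) — giving an augmented twelfth.
(Equivalently, a compound augmented fifth: an augmented fifth plus an octave.)

A12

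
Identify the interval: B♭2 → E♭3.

B to E spans four letter names (B-C-D-E): a fourth.
Counting semitones, Bb2→Eb3 is 5, which is the perfect fourth.

perfect fourth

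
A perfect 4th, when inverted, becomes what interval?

Inverted interval numbers add to nine, so a fourth pairs with a fifth (4 + 5 = 9).
Quality inverts too: perfect stays perfect. That makes the inversion a perfect fifth.

perfect 5th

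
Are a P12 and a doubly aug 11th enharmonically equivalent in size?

Yes

A perfect twelfth = 19 semitones = a doubly augmented eleventh; enharmonically equal.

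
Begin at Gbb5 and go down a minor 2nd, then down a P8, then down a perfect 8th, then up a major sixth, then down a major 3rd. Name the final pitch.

Down a minor second from Gbb5: Fb5 (1 semitone down).
Down a perfect octave from Fb5: Fb4 (12 semitones down).
Down a perfect octave from Fb4: Fb3 (12 semitones down).
Fb3 up a major sixth → Db4 (9 semitones).
A major third down from Db4 is Bbb3.

Bbb3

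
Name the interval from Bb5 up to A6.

major seventh

B to A spans seven letter names (B-C-D-E-F-G-A) — that makes it a seventh of some quality.
Counting semitones, Bb5→A6 is 11, which is the major seventh.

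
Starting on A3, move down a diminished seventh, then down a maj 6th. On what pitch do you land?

A diminished seventh down from A3 is B#2.
Down a major sixth from B#2: D#2 (9 semitones down).

D#2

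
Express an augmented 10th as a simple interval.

A3

Each octave removed subtracts seven from the number: 10 − 7 = 3.
That makes an augmented tenth a compound augmented third — an octave plus an augmented third.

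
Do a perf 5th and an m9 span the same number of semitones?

A perfect fifth is 7 semitones but a minor ninth is 13 semitones — different sizes.

No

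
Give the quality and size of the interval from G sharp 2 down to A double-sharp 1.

Descending from G#2 to A##1 is the same interval as ascending A##1 to G#2.
A to G spans seven letter names (A-B-C-D-E-F-G), so the interval is some kind of seventh.
A major seventh would be 11 semitones; A##1 to G#2 is 9, two semitones narrower, so the interval is diminished.

d7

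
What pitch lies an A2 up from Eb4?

The second takes the letter from E up to F.
Moving 3 semitones up from Eb4 (the size of an augmented second) reaches F#4.

F#4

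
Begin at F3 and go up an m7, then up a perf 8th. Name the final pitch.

A minor seventh up from F3 is Eb4.
A perfect octave up from Eb4 is Eb5.

Eb5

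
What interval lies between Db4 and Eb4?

M2

D to E spans two letter names (D-E), so the interval is some kind of second.
Counting semitones, Db4→Eb4 is 2, which is the major second.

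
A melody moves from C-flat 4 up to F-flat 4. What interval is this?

perfect fourth

C to F spans four letter names (C-D-E-F): a fourth.
Cb4 to Fb4 is 5 semitones, matching the perfect fourth exactly, so the quality is perfect.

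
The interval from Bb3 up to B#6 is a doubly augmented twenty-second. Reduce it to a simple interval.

doubly augmented 8th

Take out 2 octaves (14 from the number): 22 − 14 = 8.
Quality carries through unchanged, so the simple form is a doubly augmented octave.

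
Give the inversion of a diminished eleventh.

First reduce the compound diminished eleventh to its simple form, a diminished fourth.
The rule of nine gives the new number: 9 − 4 = 5, so a fourth becomes a fifth.
The quality also flips — diminished becomes augmented — giving an augmented fifth.

A5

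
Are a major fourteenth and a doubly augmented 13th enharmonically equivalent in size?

Both span 23 semitones: a major fourteenth and a doubly augmented thirteenth are the same chromatic distance.

Yes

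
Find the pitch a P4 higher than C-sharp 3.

F-sharp 3

The fourth takes the letter from C up to F.
Moving 5 semitones up from C#3 (the size of a perfect fourth) reaches F#3.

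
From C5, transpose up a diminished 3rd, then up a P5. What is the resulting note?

Bbb5

A diminished third up from C5 is Ebb5.
Ebb5 up a perfect fifth → Bbb5 (7 semitones).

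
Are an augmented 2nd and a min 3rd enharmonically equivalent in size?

Yes

An augmented second spans 3 semitones, and a minor third also spans 3 semitones — they're enharmonic.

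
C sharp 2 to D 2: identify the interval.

minor 2nd

C to D spans two letter names (C-D) — that makes it a second of some quality.
C#2 to D2 is 1 semitone, a half step short of the major second (2), so this is minor.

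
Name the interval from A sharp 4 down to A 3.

augmented 8th

Descending from A#4 to A3 is the same interval as ascending A3 to A#4.
A to A is the same letter name, plus an octave — that makes it an octave of some quality.
A3 to A#4 spans 13 semitones — one semitone wider than the perfect octave (12) — giving an augmented octave.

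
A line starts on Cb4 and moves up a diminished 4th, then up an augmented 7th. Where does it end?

Eb5

A diminished fourth up from Cb4 is Fbb4.
Up an augmented seventh from Fbb4: Eb5 (12 semitones up).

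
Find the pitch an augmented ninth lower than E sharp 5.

The ninth's letter: E down two letter names plus an octave → D.
An augmented ninth spans 15 semitones, so from E#5 the target pitch is D4.

D 4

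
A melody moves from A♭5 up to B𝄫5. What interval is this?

A to B spans two letter names (A-B): a second.
A major second would be 2 semitones, but Ab5 to Bbb5 is 1 — one semitone narrower, making it a minor second.

minor second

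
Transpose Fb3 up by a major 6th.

Db4

The sixth takes the letter from F up to D.
A major sixth spans 9 semitones, so from Fb3 the target pitch is Db4.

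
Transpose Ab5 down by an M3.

Fb5

Three letter names down from A: F.
Moving 4 semitones down from Ab5 (the size of a major third) reaches Fb5.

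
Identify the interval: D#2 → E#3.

D to E spans two letter names (D-E), plus an octave: a ninth.
Counting semitones, D#2→E#3 is 14, which is the major ninth.
(Equivalently, a compound major second: a major second plus an octave.)

major ninth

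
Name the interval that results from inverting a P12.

First reduce the compound perfect twelfth to its simple form, a perfect fifth.
The rule of nine gives the new number: 9 − 5 = 4, so a fifth becomes a fourth.
Quality inverts too: perfect stays perfect. That makes the inversion a perfect fourth.

P4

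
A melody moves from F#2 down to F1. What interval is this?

Descending from F#2 to F1 is the same interval as ascending F1 to F#2.
F to F is the same letter name, plus an octave, so the interval is some kind of octave.
The perfect octave is 12 semitones; here we have 13, one semitone wider: augmented.

A8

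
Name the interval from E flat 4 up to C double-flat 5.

diminished sixth

E to C spans six letter names (E-F-G-A-B-C): a sixth.
The major sixth is 9 semitones; here we have 7, two semitones narrower: diminished.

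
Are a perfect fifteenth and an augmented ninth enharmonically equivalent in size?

A perfect fifteenth is 24 semitones but an augmented ninth is 15 semitones — different sizes.

No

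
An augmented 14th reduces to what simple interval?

Each octave removed subtracts seven from the number: 14 − 7 = 7.
That makes an augmented fourteenth a compound augmented seventh — an octave plus an augmented seventh.

A7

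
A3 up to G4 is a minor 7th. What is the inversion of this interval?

Interval numbers invert to sum to nine: 7 + 2 = 9, so a seventh inverts to a second.
And minor becomes major under inversion, so we get a major second.

major second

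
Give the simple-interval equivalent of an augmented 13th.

Each octave removed subtracts seven from the number: 13 − 7 = 6.
Quality carries through unchanged, so the simple form is an augmented sixth.

A6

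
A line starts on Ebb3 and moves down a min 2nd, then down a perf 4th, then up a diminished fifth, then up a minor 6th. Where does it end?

Cbb4

A minor second down from Ebb3 is Db3.
Down a perfect fourth from Db3: Ab2 (5 semitones down).
Up a diminished fifth from Ab2: Ebb3 (6 semitones up).
Up a minor sixth from Ebb3: Cbb4 (8 semitones up).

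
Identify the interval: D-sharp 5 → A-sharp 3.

Descending from D#5 to A#3 is the same interval as ascending A#3 to D#5.
A to D spans four letter names (A-B-C-D), plus an octave — that makes it an eleventh of some quality.
A#3 to D#5 is 17 semitones, matching the perfect eleventh exactly, so the quality is perfect.
(Equivalently, a compound perfect fourth: a perfect fourth plus an octave.)

perfect 11th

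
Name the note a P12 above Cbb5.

Gbb6

Counting five letter names plus an octave up from C lands on G.
A perfect twelfth spans 19 semitones, so from Cbb5 the target pitch is Gbb6.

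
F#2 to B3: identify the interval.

F to B spans four letter names (F-G-A-B), plus an octave, so the interval is some kind of eleventh.
F#2 to B3 is 17 semitones, matching the perfect eleventh exactly, so the quality is perfect.
(Equivalently, a compound perfect fourth: a perfect fourth plus an octave.)

perfect 11th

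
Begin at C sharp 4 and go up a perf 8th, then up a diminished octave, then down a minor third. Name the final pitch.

A 5

A perfect octave up from C#4 is C#5.
Up a diminished octave from C#5: C6 (11 semitones up).
A minor third down from C6 is A5.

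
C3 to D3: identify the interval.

C to D spans two letter names (C-D) — that makes it a second of some quality.
Counting semitones, C3→D3 is 2, which is the major second.

major 2nd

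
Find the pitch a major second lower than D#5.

The second takes the letter from D down to C.
Moving 2 semitones down from D#5 (the size of a major second) reaches C#5.

C#5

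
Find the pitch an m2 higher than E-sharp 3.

F-sharp 3

Counting two letter names up from E lands on F.
Moving 1 semitone up from E#3 (the size of a minor second) reaches F#3.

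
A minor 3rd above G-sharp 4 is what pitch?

Counting three letter names up from G lands on B.
Moving 3 semitones up from G#4 (the size of a minor third) reaches B4.

B 4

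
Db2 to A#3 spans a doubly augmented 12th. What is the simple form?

doubly augmented fifth

Take out an octave (7 from the number): 12 − 7 = 5.
That makes a doubly augmented twelfth a compound doubly augmented fifth — an octave plus a doubly augmented fifth.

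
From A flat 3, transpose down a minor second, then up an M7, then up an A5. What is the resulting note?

Ab3 down a minor second → G3 (1 semitone).
A major seventh up from G3 is F#4.
Up an augmented fifth from F#4: C##5 (8 semitones up).

C double-sharp 5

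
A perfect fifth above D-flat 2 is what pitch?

Counting five letter names up from D lands on A.
Moving 7 semitones up from Db2 (the size of a perfect fifth) reaches Ab2.

A-flat 2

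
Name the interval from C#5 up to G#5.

C to G spans five letter names (C-D-E-F-G): a fifth.
Counting semitones, C#5→G#5 is 7, which is the perfect fifth.

P5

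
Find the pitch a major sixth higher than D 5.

The sixth takes the letter from D up to B.
A major sixth is 9 semitones; 9 semitones up from D5 gives B5.

B 5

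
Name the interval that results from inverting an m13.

M3

First reduce the compound minor thirteenth to its simple form, a minor sixth.
Inverted interval numbers add to nine, so a sixth pairs with a third (6 + 3 = 9).
The quality also flips — minor becomes major — giving a major third.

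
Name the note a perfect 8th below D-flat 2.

An octave keeps the letter name D, an octave down from D.
Moving 12 semitones down from Db2 (the size of a perfect octave) reaches Db1.

D-flat 1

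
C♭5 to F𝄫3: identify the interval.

augmented 12th

Descending from Cb5 to Fbb3 is the same interval as ascending Fbb3 to Cb5.
F to C spans five letter names (F-G-A-B-C), plus an octave: a twelfth.
A perfect twelfth would be 19 semitones; Fbb3 to Cb5 is 20, one semitone wider, so the interval is augmented.
(Equivalently, a compound augmented fifth: an augmented fifth plus an octave.)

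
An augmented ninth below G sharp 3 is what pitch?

The ninth's letter: G down two letter names plus an octave → F.
Moving 15 semitones down from G#3 (the size of an augmented ninth) reaches F2.

F 2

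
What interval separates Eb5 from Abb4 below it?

Descending from Eb5 to Abb4 is the same interval as ascending Abb4 to Eb5.
A to E spans five letter names (A-B-C-D-E) — that makes it a fifth of some quality.
Abb4 to Eb5 spans 8 semitones — one semitone wider than the perfect fifth (7) — giving an augmented fifth.

augmented fifth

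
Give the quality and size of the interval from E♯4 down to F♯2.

major fourteenth

Descending from E#4 to F#2 is the same interval as ascending F#2 to E#4.
F to E spans seven letter names (F-G-A-B-C-D-E), plus an octave — that makes it a fourteenth of some quality.
The major fourteenth spans 23 semitones, and F#2 to E#4 is exactly 23 semitones — so this is a major fourteenth.
(Equivalently, a compound major seventh: a major seventh plus an octave.)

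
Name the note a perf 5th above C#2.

G#2

Five letter names up from C: G.
Moving 7 semitones up from C#2 (the size of a perfect fifth) reaches G#2.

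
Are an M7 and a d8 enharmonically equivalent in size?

Yes

Both span 11 semitones: a major seventh and a diminished octave are the same chromatic distance.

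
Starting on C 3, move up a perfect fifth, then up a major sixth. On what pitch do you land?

E 4

Up a perfect fifth from C3: G3 (7 semitones up).
G3 up a major sixth → E4 (9 semitones).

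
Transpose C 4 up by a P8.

For an octave the letter name doesn't change: still C, an octave up.
A perfect octave spans 12 semitones, so from C4 the target pitch is C5.

C 5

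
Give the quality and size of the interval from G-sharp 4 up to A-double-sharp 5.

augmented ninth

G to A spans two letter names (G-A), plus an octave, so the interval is some kind of ninth.
A major ninth would be 14 semitones; G#4 to A##5 is 15, one semitone wider, so the interval is augmented.
(Equivalently, a compound augmented second: an augmented second plus an octave.)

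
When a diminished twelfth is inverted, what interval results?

First reduce the compound diminished twelfth to its simple form, a diminished fifth.
The rule of nine gives the new number: 9 − 5 = 4, so a fifth becomes a fourth.
Quality inverts too: diminished becomes augmented. That makes the inversion an augmented fourth.

augmented fourth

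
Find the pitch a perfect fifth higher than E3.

B3

The fifth takes the letter from E up to B.
Moving 7 semitones up from E3 (the size of a perfect fifth) reaches B3.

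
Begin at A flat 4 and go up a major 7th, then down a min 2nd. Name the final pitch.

A major seventh up from Ab4 is G5.
G5 down a minor second → F#5 (1 semitone).

F sharp 5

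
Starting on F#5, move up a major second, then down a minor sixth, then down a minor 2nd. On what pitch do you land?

F#5 up a major second → G#5 (2 semitones).
G#5 down a minor sixth → B#4 (8 semitones).
B#4 down a minor second → A##4 (1 semitone).

A##4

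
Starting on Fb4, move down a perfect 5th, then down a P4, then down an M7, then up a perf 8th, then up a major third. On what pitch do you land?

Fb4 down a perfect fifth → Bbb3 (7 semitones).
A perfect fourth down from Bbb3 is Fb3.
Down a major seventh from Fb3: Gbb2 (11 semitones down).
A perfect octave up from Gbb2 is Gbb3.
A major third up from Gbb3 is Bbb3.

Bbb3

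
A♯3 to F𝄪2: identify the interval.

minor tenth

Descending from A#3 to F##2 is the same interval as ascending F##2 to A#3.
F to A spans three letter names (F-G-A), plus an octave, so the interval is some kind of tenth.
F##2 to A#3 is 15 semitones, a half step short of the major tenth (16), so this is minor.
(Equivalently, a compound minor third: a minor third plus an octave.)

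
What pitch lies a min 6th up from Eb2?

Cb3

Counting six letter names up from E lands on C.
A minor sixth spans 8 semitones, so from Eb2 the target pitch is Cb3.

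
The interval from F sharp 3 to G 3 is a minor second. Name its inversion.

major seventh

Inverted interval numbers add to nine, so a second pairs with a seventh (2 + 7 = 9).
And minor becomes major under inversion, so we get a major seventh.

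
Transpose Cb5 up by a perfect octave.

For an octave the letter name doesn't change: still C, an octave up.
Moving 12 semitones up from Cb5 (the size of a perfect octave) reaches Cb6.

Cb6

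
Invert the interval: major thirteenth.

minor 3rd

First reduce the compound major thirteenth to its simple form, a major sixth.
Interval numbers invert to sum to nine: 6 + 3 = 9, so a sixth inverts to a third.
And major becomes minor under inversion, so we get a minor third.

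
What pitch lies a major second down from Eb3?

Db3

The second takes the letter from E down to D.
A major second spans 2 semitones, so from Eb3 the target pitch is Db3.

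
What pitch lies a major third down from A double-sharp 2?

Three letter names down from A: F.
A major third is 4 semitones; 4 semitones down from A##2 gives F##2.

F double-sharp 2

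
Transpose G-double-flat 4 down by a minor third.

The third takes the letter from G down to E.
A minor third spans 3 semitones, so from Gbb4 the target pitch is Ebb4.

E-double-flat 4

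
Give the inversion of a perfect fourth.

The rule of nine gives the new number: 9 − 4 = 5, so a fourth becomes a fifth.
And perfect stays perfect under inversion, so we get a perfect fifth.

P5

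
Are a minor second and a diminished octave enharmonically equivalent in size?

No

1 semitone (minor second) vs 11 semitones (diminished octave): not equal.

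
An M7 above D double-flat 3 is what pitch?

C flat 4

The seventh takes the letter from D up to C.
Moving 11 semitones up from Dbb3 (the size of a major seventh) reaches Cb4.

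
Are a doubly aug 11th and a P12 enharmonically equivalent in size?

A doubly augmented eleventh = 19 semitones = a perfect twelfth; enharmonically equal.

Yes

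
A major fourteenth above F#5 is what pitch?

Counting seven letter names plus an octave up from F lands on E.
A major fourteenth is 23 semitones; 23 semitones up from F#5 gives E#7.

E#7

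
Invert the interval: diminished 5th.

A4

The rule of nine gives the new number: 9 − 5 = 4, so a fifth becomes a fourth.
The quality also flips — diminished becomes augmented — giving an augmented fourth.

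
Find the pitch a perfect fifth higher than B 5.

The fifth takes the letter from B up to F.
A perfect fifth spans 7 semitones, so from B5 the target pitch is F#6.

F sharp 6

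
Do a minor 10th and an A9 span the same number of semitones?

Yes

A minor tenth spans 15 semitones, and an augmented ninth also spans 15 semitones — they're enharmonic.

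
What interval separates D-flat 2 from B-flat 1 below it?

minor 3rd

Descending from Db2 to Bb1 is the same interval as ascending Bb1 to Db2.
B to D spans three letter names (B-C-D): a third.
At 3 semitones, Bb1→Db2 falls one short of a major third: minor.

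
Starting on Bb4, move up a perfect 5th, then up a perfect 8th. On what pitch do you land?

F6

Bb4 up a perfect fifth → F5 (7 semitones).
A perfect octave up from F5 is F6.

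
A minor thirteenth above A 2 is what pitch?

F 4

Six letters up from A (plus an octave) reaches F.
A minor thirteenth is 20 semitones; 20 semitones up from A2 gives F4.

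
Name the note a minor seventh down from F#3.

G#2

The seventh takes the letter from F down to G.
A minor seventh spans 10 semitones, so from F#3 the target pitch is G#2.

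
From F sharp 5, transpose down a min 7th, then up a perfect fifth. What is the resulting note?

A minor seventh down from F#5 is G#4.
G#4 up a perfect fifth → D#5 (7 semitones).

D sharp 5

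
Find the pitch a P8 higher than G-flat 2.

The letter stays G (same as the start), shifted an octave up.
Moving 12 semitones up from Gb2 (the size of a perfect octave) reaches Gb3.

G-flat 3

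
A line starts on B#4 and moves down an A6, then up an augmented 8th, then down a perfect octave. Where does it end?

D#4

An augmented sixth down from B#4 is D4.
D4 up an augmented octave → D#5 (13 semitones).
A perfect octave down from D#5 is D#4.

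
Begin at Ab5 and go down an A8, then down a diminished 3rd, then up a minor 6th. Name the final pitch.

Db5

Ab5 down an augmented octave → Abb4 (13 semitones).
Abb4 down a diminished third → F4 (2 semitones).
F4 up a minor sixth → Db5 (8 semitones).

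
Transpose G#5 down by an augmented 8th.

An octave keeps the letter name G, an octave down from G.
Moving 13 semitones down from G#5 (the size of an augmented octave) reaches G4.

G4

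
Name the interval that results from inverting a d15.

First reduce the compound diminished fifteenth to its simple form, a diminished octave.
Interval numbers invert to sum to nine: 8 + 1 = 9, so an octave inverts to a unison.
And diminished becomes augmented under inversion, so we get an augmented unison.

augmented unison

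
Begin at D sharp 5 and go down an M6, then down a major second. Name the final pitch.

E 4

Down a major sixth from D#5: F#4 (9 semitones down).
Down a major second from F#4: E4 (2 semitones down).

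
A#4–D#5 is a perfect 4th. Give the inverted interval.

perfect 5th

Interval numbers invert to sum to nine: 4 + 5 = 9, so a fourth inverts to a fifth.
And perfect stays perfect under inversion, so we get a perfect fifth.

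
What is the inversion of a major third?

Inverted interval numbers add to nine, so a third pairs with a sixth (3 + 6 = 9).
Quality inverts too: major becomes minor. That makes the inversion a minor sixth.

m6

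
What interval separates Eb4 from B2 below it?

diminished eleventh

Descending from Eb4 to B2 is the same interval as ascending B2 to Eb4.
B to E spans four letter names (B-C-D-E), plus an octave: an eleventh.
B2 to Eb4 spans 16 semitones — one semitone narrower than the perfect eleventh (17) — giving a diminished eleventh.
(Equivalently, a compound diminished fourth: a diminished fourth plus an octave.)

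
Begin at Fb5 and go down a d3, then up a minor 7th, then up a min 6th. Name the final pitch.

A diminished third down from Fb5 is D5.
A minor seventh up from D5 is C6.
C6 up a minor sixth → Ab6 (8 semitones).

Ab6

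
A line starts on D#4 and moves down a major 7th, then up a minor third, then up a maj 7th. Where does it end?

Down a major seventh from D#4: E3 (11 semitones down).
Up a minor third from E3: G3 (3 semitones up).
Up a major seventh from G3: F#4 (11 semitones up).

F#4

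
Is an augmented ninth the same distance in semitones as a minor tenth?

Yes

Both span 15 semitones: an augmented ninth and a minor tenth are the same chromatic distance.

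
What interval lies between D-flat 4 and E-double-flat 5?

D to E spans two letter names (D-E), plus an octave, so the interval is some kind of ninth.
A major ninth would be 14 semitones, but Db4 to Ebb5 is 13 — one semitone narrower, making it a minor ninth.
(Equivalently, a compound minor second: a minor second plus an octave.)

m9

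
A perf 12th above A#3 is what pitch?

E#5

Five letters up from A (plus an octave) reaches E.
A perfect twelfth spans 19 semitones, so from A#3 the target pitch is E#5.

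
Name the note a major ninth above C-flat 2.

D-flat 3

Two letters up from C (plus an octave) reaches D.
A major ninth is 14 semitones; 14 semitones up from Cb2 gives Db3.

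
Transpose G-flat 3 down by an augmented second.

F-double-flat 3

Counting two letter names down from G lands on F.
Moving 3 semitones down from Gb3 (the size of an augmented second) reaches Fbb3.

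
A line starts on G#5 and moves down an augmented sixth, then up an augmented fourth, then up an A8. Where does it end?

An augmented sixth down from G#5 is Bb4.
Bb4 up an augmented fourth → E5 (6 semitones).
An augmented octave up from E5 is E#6.

E#6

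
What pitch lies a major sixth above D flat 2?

Counting six letter names up from D lands on B.
Moving 9 semitones up from Db2 (the size of a major sixth) reaches Bb2.

B flat 2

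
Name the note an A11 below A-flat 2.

Counting four letter names plus an octave down from A lands on E.
Moving 18 semitones down from Ab2 (the size of an augmented eleventh) reaches Ebb1.

E-double-flat 1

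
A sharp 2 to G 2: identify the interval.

augmented 2nd

Descending from A#2 to G2 is the same interval as ascending G2 to A#2.
G to A spans two letter names (G-A) — that makes it a second of some quality.
The major second is 2 semitones; here we have 3, one semitone wider: augmented.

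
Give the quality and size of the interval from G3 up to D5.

perfect 12th

G to D spans five letter names (G-A-B-C-D), plus an octave — that makes it a twelfth of some quality.
G3 to D5 is 19 semitones, matching the perfect twelfth exactly, so the quality is perfect.
(Equivalently, a compound perfect fifth: a perfect fifth plus an octave.)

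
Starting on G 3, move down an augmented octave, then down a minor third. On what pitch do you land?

Down an augmented octave from G3: Gb2 (13 semitones down).
A minor third down from Gb2 is Eb2.

E flat 2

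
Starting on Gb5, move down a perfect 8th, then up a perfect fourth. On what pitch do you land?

Gb5 down a perfect octave → Gb4 (12 semitones).
A perfect fourth up from Gb4 is Cb5.

Cb5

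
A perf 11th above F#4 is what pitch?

B5

The eleventh's letter: F up four letter names plus an octave → B.
Moving 17 semitones up from F#4 (the size of a perfect eleventh) reaches B5.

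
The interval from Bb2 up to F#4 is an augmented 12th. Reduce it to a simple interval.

augmented fifth

Each octave removed subtracts seven from the number: 12 − 7 = 5.
Quality carries through unchanged, so the simple form is an augmented fifth.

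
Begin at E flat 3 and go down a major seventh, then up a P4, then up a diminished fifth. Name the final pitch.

F double-flat 3

Eb3 down a major seventh → Fb2 (11 semitones).
Fb2 up a perfect fourth → Bbb2 (5 semitones).
Bbb2 up a diminished fifth → Fbb3 (6 semitones).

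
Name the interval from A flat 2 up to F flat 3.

minor 6th

A to F spans six letter names (A-B-C-D-E-F): a sixth.
At 8 semitones, Ab2→Fb3 falls one short of a major sixth: minor.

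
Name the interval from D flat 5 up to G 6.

D to G spans four letter names (D-E-F-G), plus an octave — that makes it an eleventh of some quality.
Db5 to G6 spans 18 semitones — one semitone wider than the perfect eleventh (17) — giving an augmented eleventh.
(Equivalently, a compound augmented fourth: an augmented fourth plus an octave.)

augmented eleventh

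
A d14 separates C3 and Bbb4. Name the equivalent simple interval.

d7

Each octave removed subtracts seven from the number: 14 − 7 = 7.
Quality carries through unchanged, so the simple form is a diminished seventh.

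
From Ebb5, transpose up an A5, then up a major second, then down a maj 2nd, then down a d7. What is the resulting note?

C#5

Ebb5 up an augmented fifth → Bb5 (8 semitones).
A major second up from Bb5 is C6.
Down a major second from C6: Bb5 (2 semitones down).
Down a diminished seventh from Bb5: C#5 (9 semitones down).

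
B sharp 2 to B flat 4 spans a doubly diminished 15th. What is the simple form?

Subtracting seven from the interval number removes an octave: 15 − 7 = 8.
So a doubly diminished fifteenth is an octave plus a doubly diminished octave. The quality is unchanged.

doubly diminished octave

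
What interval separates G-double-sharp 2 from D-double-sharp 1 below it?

perfect eleventh

Descending from G##2 to D##1 is the same interval as ascending D##1 to G##2.
D to G spans four letter names (D-E-F-G), plus an octave: an eleventh.
The perfect eleventh spans 17 semitones, and D##1 to G##2 is exactly 17 semitones — so this is a perfect eleventh.
(Equivalently, a compound perfect fourth: a perfect fourth plus an octave.)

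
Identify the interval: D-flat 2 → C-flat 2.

major second

Descending from Db2 to Cb2 is the same interval as ascending Cb2 to Db2.
C to D spans two letter names (C-D): a second.
The major second spans 2 semitones, and Cb2 to Db2 is exactly 2 semitones — so this is a major second.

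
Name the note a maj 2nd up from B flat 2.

C 3

Two letter names up from B: C.
Moving 2 semitones up from Bb2 (the size of a major second) reaches C3.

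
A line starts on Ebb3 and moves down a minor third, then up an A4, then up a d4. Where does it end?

A minor third down from Ebb3 is Cb3.
Cb3 up an augmented fourth → F3 (6 semitones).
A diminished fourth up from F3 is Bbb3.

Bbb3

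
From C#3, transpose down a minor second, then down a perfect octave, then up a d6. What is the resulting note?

A minor second down from C#3 is B#2.
A perfect octave down from B#2 is B#1.
A diminished sixth up from B#1 is G2.

G2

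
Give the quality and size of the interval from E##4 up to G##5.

minor tenth

E to G spans three letter names (E-F-G), plus an octave: a tenth.
A major tenth would be 16 semitones, but E##4 to G##5 is 15 — one semitone narrower, making it a minor tenth.
(Equivalently, a compound minor third: a minor third plus an octave.)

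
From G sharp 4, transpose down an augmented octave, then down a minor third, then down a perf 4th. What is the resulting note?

Down an augmented octave from G#4: G3 (13 semitones down).
G3 down a minor third → E3 (3 semitones).
A perfect fourth down from E3 is B2.

B 2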